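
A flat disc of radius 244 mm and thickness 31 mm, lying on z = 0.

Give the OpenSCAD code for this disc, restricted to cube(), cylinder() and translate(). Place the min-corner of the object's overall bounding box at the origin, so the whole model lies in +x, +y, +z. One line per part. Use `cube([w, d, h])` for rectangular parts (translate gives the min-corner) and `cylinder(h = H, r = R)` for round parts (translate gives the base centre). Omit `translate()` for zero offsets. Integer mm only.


translate([244, 244, 0]) cylinder(h = 31, r = 244);


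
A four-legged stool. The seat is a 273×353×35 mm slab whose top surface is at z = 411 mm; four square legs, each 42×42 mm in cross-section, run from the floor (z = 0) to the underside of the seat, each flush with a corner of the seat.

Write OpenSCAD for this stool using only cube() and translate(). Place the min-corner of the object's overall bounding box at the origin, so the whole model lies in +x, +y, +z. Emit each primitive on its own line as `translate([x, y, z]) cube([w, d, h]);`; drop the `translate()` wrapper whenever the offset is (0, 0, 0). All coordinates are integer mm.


translate([0, 0, 376]) cube([273, 353, 35]);
cube([42, 42, 376]);
translate([231, 0, 0]) cube([42, 42, 376]);
translate([0, 311, 0]) cube([42, 42, 376]);
translate([231, 311, 0]) cube([42, 42, 376]);


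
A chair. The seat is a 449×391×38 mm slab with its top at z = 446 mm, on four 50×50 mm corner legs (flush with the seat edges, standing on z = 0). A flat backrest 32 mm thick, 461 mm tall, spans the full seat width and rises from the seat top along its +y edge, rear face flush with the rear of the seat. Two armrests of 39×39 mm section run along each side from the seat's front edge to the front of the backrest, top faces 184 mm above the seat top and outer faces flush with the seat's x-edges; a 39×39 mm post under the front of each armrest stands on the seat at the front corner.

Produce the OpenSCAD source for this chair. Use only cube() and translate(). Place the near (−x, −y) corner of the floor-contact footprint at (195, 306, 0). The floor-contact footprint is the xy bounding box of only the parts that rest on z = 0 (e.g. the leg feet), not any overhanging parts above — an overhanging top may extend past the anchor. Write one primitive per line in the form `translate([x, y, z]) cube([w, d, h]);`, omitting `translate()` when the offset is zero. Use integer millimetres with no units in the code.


// leg_h = 446 - 38 = 408
// arm post h = 184 - 39 = 145
translate([195, 306, 408]) cube([449, 391, 38]);
translate([195, 306, 0]) cube([50, 50, 408]);
translate([594, 306, 0]) cube([50, 50, 408]);
translate([195, 647, 0]) cube([50, 50, 408]);
translate([594, 647, 0]) cube([50, 50, 408]);
translate([195, 665, 446]) cube([449, 32, 461]);
translate([195, 306, 591]) cube([39, 359, 39]);
translate([605, 306, 591]) cube([39, 359, 39]);
translate([195, 306, 446]) cube([39, 39, 145]);
translate([605, 306, 446]) cube([39, 39, 145]);


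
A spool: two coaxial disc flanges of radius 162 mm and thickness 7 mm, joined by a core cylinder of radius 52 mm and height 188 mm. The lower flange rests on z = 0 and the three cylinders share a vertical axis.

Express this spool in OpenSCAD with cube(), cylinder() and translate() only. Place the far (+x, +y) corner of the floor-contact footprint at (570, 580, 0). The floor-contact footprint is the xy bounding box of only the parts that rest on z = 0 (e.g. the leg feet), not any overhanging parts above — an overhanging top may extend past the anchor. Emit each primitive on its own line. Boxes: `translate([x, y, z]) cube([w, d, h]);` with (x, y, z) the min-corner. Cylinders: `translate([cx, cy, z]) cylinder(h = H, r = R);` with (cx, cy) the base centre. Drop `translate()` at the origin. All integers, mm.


translate([408, 418, 0]) cylinder(h = 7, r = 162);
translate([408, 418, 7]) cylinder(h = 188, r = 52);
translate([408, 418, 195]) cylinder(h = 7, r = 162);


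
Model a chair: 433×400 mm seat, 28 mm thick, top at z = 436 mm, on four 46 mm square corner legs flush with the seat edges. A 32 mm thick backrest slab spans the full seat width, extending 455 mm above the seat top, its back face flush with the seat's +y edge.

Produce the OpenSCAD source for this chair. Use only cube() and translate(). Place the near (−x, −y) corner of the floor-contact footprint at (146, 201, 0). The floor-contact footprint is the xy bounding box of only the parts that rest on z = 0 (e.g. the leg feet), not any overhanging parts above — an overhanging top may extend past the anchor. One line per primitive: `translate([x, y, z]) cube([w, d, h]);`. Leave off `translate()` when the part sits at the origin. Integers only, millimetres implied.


translate([146, 201, 408]) cube([433, 400, 28]);
translate([146, 201, 0]) cube([46, 46, 408]);
translate([533, 201, 0]) cube([46, 46, 408]);
translate([146, 555, 0]) cube([46, 46, 408]);
translate([533, 555, 0]) cube([46, 46, 408]);
translate([146, 569, 436]) cube([433, 32, 455]);


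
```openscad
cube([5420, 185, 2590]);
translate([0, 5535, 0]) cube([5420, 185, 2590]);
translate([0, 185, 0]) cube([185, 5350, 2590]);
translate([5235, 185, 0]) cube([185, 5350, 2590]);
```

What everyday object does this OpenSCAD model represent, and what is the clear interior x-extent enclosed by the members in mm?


A house (or room) frame. The interior width is 5050 mm.

Four 2590 mm walls enclosing a rectangle with no floor or roof — a room or house frame. Outside width is 5420 mm and wall thickness is 185 mm, so the interior width is 5420 − 2 × 185 = 5050 mm.


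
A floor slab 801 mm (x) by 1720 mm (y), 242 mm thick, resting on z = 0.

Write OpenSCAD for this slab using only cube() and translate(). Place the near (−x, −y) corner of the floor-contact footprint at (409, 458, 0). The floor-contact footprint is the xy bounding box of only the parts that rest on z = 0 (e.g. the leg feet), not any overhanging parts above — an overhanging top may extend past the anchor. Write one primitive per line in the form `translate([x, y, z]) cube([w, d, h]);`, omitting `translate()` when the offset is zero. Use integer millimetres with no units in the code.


translate([409, 458, 0]) cube([801, 1720, 242]);


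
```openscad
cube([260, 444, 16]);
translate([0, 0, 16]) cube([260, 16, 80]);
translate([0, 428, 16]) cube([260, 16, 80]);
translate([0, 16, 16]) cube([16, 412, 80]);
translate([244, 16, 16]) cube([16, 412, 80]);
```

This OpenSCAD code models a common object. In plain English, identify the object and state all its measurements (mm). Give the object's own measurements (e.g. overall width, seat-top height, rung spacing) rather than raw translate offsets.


An open-topped rectangular box: outside dimensions 260×444×96 mm, with a uniform wall and base thickness of 16 mm. The base is a full 260×444 slab on the floor; four walls sit on top of the base. The front and back walls (the −y and +y sides) span the full width; the two side walls fit between them.


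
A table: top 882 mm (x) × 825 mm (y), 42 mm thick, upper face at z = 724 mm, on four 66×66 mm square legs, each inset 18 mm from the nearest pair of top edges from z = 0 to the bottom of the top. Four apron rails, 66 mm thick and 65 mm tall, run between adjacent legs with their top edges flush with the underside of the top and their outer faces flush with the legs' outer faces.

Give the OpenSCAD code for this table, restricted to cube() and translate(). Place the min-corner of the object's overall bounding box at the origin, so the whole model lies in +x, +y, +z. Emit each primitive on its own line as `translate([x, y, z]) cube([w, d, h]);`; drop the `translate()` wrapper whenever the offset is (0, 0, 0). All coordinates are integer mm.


// leg_h = 724 - 42 = 682
// apron z = 682 - 65 = 617
translate([0, 0, 682]) cube([882, 825, 42]);
translate([18, 18, 0]) cube([66, 66, 682]);
translate([798, 18, 0]) cube([66, 66, 682]);
translate([18, 741, 0]) cube([66, 66, 682]);
translate([798, 741, 0]) cube([66, 66, 682]);
translate([84, 18, 617]) cube([714, 66, 65]);
translate([84, 741, 617]) cube([714, 66, 65]);
translate([18, 84, 617]) cube([66, 657, 65]);
translate([798, 84, 617]) cube([66, 657, 65]);


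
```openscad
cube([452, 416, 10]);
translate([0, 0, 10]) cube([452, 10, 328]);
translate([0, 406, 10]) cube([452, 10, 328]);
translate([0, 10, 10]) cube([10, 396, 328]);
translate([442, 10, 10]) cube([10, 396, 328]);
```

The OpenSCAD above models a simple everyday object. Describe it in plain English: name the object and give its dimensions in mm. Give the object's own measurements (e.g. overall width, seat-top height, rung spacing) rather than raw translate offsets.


An open-topped rectangular box: outside dimensions 452×416×338 mm, with a uniform wall and base thickness of 10 mm. The base is a full 452×416 slab on the floor; four walls sit on top of the base. The front and back walls (the −y and +y sides) span the full width; the two side walls fit between them.


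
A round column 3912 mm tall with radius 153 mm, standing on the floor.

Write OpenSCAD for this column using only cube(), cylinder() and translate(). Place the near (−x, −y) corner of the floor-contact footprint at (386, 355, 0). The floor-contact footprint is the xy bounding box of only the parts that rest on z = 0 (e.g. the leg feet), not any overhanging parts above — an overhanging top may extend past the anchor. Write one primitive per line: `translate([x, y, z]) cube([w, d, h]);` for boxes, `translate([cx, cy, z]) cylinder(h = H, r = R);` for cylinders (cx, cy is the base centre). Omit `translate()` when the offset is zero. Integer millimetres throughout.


translate([539, 508, 0]) cylinder(h = 3912, r = 153);


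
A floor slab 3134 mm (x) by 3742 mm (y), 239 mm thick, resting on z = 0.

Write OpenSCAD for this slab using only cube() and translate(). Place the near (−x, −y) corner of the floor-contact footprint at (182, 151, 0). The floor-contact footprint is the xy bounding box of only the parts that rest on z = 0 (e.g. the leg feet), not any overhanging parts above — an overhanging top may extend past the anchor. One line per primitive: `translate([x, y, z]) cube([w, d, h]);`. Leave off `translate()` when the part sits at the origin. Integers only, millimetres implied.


translate([182, 151, 0]) cube([3134, 3742, 239]);


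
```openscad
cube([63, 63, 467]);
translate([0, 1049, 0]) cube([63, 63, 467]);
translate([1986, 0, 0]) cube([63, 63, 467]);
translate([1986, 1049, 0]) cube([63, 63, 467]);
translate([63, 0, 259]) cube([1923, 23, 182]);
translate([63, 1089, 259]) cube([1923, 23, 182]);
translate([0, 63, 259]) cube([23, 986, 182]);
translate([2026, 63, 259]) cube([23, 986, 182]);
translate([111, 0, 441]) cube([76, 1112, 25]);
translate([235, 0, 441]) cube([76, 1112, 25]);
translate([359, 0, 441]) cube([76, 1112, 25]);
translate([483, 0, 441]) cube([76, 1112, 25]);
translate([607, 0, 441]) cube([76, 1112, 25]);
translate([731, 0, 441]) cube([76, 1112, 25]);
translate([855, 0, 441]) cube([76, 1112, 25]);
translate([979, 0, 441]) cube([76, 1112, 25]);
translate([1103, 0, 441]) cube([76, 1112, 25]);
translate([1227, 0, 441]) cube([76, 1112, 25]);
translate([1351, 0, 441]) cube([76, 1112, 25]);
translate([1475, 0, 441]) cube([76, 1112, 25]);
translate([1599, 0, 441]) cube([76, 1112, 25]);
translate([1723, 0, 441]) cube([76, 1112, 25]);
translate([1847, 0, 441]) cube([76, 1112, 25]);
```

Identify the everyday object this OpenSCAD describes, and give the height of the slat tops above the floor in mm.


A bed frame. The slat-top height is 466 mm.

Four posts, four rails, and a row of slats — a bed frame. Slats sit on the rails at z = 259 + 182 = 441; with slat thickness 25, the top is 466 mm.


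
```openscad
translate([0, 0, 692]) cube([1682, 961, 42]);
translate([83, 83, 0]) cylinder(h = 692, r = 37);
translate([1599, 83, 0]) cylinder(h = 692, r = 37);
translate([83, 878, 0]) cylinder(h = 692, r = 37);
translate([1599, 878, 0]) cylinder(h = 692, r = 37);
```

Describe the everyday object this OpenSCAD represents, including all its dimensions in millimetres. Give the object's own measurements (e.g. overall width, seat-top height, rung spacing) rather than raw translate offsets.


A rectangular dining table. The top is 1682×961×42 mm with its upper surface at z = 734 mm. It stands on four round legs of 74 mm diameter, each leg's bounding box inset 46 mm from the nearest pair of top edges, running from the floor to the underside of the top.


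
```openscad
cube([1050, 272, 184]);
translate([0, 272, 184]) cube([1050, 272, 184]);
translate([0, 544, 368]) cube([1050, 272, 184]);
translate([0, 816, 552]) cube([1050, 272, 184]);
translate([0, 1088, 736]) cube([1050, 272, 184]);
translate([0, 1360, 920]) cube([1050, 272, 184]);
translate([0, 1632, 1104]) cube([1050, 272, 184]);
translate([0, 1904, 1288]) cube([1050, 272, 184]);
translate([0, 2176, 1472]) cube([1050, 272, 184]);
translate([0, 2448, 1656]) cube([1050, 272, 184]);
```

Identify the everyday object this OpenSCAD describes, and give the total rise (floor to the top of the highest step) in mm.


A staircase. The total rise is 1840 mm.

10 identical blocks, each offset up and back from the previous — a staircase. Each step is 184 mm tall and there are 10 of them, so the total rise is 10 × 184 = 1840 mm.


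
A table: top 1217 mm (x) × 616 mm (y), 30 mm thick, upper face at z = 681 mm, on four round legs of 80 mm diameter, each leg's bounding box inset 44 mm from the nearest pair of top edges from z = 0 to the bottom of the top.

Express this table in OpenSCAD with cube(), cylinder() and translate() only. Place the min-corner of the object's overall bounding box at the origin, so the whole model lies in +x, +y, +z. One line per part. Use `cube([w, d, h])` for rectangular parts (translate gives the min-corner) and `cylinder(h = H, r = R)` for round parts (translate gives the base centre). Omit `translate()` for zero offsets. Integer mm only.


translate([0, 0, 651]) cube([1217, 616, 30]);
translate([84, 84, 0]) cylinder(h = 651, r = 40);
translate([1133, 84, 0]) cylinder(h = 651, r = 40);
translate([84, 532, 0]) cylinder(h = 651, r = 40);
translate([1133, 532, 0]) cylinder(h = 651, r = 40);


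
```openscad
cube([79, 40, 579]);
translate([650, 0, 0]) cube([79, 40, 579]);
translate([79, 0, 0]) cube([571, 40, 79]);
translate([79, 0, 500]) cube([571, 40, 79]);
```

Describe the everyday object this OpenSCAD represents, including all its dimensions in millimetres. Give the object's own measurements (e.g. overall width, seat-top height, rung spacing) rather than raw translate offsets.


A rectangular picture frame lying in the x–z plane (depth along y). The opening is 571 mm wide (x) by 421 mm tall (z), surrounded by a border 79 mm wide on all four sides. The frame is 40 mm deep and is made of two full-height vertical stiles with two horizontal rails fitted between them.


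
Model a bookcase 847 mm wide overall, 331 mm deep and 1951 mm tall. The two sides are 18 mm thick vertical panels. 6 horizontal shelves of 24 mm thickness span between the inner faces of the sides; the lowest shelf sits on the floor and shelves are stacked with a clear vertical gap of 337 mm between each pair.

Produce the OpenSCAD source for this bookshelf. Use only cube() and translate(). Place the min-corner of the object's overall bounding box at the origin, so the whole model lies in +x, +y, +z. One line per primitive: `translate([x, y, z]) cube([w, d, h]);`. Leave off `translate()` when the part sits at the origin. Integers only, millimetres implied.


cube([18, 331, 1951]);
translate([829, 0, 0]) cube([18, 331, 1951]);
translate([18, 0, 0]) cube([811, 331, 24]);
translate([18, 0, 361]) cube([811, 331, 24]);
translate([18, 0, 722]) cube([811, 331, 24]);
translate([18, 0, 1083]) cube([811, 331, 24]);
translate([18, 0, 1444]) cube([811, 331, 24]);
translate([18, 0, 1805]) cube([811, 331, 24]);


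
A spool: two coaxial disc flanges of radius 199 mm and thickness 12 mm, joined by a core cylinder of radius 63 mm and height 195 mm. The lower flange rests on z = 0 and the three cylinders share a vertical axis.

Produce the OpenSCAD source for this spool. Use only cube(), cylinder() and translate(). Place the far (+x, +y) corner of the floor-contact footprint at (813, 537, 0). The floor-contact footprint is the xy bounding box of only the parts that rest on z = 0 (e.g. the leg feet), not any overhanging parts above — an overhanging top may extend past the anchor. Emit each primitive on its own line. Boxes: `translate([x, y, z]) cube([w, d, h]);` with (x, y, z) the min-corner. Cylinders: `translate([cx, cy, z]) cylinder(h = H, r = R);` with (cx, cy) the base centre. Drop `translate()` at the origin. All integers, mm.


translate([614, 338, 0]) cylinder(h = 12, r = 199);
translate([614, 338, 12]) cylinder(h = 195, r = 63);
translate([614, 338, 207]) cylinder(h = 12, r = 199);


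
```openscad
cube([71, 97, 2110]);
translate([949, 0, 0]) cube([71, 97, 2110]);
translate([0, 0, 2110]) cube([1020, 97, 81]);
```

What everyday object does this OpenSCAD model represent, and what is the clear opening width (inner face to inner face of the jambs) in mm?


A door frame. The clear opening width is 878 mm.

Two 2110 mm tall posts with a header on top — a door frame. The left jamb is 71 mm wide at x = 0; the right jamb starts at x = 949. The clear opening is 949 − 71 = 878 mm.


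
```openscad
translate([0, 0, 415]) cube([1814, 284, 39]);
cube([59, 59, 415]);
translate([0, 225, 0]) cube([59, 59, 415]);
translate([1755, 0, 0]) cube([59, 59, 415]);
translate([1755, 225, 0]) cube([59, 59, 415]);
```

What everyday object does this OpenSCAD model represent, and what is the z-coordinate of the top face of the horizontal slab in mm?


A bench. The seat-top height is 454 mm.

A long slab on four corner posts — a bench. The slab sits at z = 415 with thickness 39, so the top is 415 + 39 = 454 mm.


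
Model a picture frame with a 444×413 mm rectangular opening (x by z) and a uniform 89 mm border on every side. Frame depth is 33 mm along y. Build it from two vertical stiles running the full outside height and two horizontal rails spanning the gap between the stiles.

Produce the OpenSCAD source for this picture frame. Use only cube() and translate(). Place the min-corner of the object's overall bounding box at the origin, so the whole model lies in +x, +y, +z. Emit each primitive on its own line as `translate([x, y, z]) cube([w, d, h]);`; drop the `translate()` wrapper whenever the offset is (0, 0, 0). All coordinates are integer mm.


cube([89, 33, 591]);
translate([533, 0, 0]) cube([89, 33, 591]);
translate([89, 0, 0]) cube([444, 33, 89]);
translate([89, 0, 502]) cube([444, 33, 89]);


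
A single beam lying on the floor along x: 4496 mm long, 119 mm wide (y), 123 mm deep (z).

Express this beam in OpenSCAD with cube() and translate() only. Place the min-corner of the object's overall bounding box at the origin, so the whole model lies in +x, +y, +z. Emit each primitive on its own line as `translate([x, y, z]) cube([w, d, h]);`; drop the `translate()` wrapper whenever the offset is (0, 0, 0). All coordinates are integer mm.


cube([4496, 119, 123]);


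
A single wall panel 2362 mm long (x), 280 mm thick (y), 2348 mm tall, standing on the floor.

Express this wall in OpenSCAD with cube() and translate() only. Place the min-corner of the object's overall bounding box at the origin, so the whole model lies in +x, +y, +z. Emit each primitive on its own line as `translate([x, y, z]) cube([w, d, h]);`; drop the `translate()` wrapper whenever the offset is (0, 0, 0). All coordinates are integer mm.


cube([2362, 280, 2348]);


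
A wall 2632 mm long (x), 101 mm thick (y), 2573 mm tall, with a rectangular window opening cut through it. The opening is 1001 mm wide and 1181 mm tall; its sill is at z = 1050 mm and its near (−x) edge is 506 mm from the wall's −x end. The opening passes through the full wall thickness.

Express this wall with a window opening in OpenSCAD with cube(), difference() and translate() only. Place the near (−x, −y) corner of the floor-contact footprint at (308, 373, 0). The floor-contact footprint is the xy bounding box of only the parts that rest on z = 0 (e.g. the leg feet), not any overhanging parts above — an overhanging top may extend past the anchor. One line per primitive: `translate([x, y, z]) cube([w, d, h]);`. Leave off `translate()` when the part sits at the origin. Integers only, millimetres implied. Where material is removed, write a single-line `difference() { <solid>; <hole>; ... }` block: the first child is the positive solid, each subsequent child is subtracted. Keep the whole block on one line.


difference() { translate([308, 373, 0]) cube([2632, 101, 2573]); translate([814, 373, 1050]) cube([1001, 101, 1181]); }


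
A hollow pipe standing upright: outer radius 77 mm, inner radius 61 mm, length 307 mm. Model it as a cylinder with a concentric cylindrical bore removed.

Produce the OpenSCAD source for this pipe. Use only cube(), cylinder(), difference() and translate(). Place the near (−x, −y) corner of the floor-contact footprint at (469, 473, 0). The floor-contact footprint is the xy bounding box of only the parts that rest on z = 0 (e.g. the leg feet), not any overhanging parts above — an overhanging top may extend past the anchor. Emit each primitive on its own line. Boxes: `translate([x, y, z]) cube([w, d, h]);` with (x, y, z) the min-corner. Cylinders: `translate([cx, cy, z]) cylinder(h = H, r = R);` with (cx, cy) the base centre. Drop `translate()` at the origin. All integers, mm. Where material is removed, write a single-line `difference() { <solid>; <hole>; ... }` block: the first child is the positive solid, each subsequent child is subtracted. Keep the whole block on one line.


difference() { translate([546, 550, 0]) cylinder(h = 307, r = 77); translate([546, 550, 0]) cylinder(h = 307, r = 61); }


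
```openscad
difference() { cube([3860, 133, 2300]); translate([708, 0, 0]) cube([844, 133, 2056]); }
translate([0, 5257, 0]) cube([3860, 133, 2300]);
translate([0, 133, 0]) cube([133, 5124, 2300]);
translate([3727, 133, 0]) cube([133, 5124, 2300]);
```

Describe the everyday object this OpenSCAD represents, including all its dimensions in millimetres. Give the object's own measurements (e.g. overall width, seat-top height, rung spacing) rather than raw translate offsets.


A single room: four walls, each 2300 mm tall and 133 mm thick, enclosing an outside footprint 3860×5390 mm (x × y), no floor or roof. The front and back walls (−y and +y sides) run the full x-width; the side walls fit between their inner faces. A door opening 844 mm wide and 2056 mm tall is cut through the front wall from the floor up, its −x edge 708 mm from the wall's −x end.


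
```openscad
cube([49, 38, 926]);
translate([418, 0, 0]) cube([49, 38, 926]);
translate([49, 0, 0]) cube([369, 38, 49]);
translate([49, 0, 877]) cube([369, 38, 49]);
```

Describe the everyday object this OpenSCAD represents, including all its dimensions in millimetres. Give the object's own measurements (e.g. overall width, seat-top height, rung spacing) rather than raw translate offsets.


A rectangular picture frame lying in the x–z plane (depth along y). The opening is 369 mm wide (x) by 828 mm tall (z), surrounded by a border 49 mm wide on all four sides. The frame is 38 mm deep and is made of two full-height vertical stiles with two horizontal rails fitted between them.


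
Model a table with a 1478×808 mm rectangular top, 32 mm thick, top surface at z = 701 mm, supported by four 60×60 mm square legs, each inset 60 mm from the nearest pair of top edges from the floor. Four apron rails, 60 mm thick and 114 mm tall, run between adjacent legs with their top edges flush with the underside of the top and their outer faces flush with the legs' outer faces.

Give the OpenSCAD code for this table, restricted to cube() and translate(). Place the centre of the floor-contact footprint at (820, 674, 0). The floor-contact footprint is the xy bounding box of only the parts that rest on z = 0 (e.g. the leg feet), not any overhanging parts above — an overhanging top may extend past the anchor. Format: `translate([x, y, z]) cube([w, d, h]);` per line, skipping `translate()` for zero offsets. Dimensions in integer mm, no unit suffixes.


// leg_h = 701 - 32 = 669
// apron z = 669 - 114 = 555
translate([81, 270, 669]) cube([1478, 808, 32]);
translate([141, 330, 0]) cube([60, 60, 669]);
translate([1439, 330, 0]) cube([60, 60, 669]);
translate([141, 958, 0]) cube([60, 60, 669]);
translate([1439, 958, 0]) cube([60, 60, 669]);
translate([201, 330, 555]) cube([1238, 60, 114]);
translate([201, 958, 555]) cube([1238, 60, 114]);
translate([141, 390, 555]) cube([60, 568, 114]);
translate([1439, 390, 555]) cube([60, 568, 114]);


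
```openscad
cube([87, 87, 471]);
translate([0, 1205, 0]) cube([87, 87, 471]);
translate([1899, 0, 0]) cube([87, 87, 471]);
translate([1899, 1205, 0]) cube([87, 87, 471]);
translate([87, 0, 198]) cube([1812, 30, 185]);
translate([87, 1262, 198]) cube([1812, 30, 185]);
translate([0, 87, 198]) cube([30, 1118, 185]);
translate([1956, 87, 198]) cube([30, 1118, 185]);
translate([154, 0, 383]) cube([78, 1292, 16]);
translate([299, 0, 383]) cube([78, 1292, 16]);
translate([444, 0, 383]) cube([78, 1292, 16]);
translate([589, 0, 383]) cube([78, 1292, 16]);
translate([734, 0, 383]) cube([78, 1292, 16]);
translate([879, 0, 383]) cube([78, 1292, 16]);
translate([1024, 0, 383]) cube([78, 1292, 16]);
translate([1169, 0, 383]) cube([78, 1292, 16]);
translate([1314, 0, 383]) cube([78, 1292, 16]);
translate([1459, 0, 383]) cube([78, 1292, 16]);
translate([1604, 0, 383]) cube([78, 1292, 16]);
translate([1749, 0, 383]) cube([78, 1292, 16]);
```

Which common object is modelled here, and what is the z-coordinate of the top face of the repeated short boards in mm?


A bed frame. The slat-top height is 399 mm.

Four posts, four rails, and a row of slats — a bed frame. Slats sit on the rails at z = 198 + 185 = 383; with slat thickness 16, the top is 399 mm.


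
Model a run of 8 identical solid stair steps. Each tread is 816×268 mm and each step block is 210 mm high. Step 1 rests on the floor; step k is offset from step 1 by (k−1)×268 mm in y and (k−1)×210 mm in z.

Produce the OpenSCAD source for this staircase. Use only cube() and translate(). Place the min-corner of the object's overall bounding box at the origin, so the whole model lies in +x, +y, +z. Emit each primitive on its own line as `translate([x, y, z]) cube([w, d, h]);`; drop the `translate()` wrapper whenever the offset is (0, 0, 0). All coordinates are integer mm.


cube([816, 268, 210]);
translate([0, 268, 210]) cube([816, 268, 210]);
translate([0, 536, 420]) cube([816, 268, 210]);
translate([0, 804, 630]) cube([816, 268, 210]);
translate([0, 1072, 840]) cube([816, 268, 210]);
translate([0, 1340, 1050]) cube([816, 268, 210]);
translate([0, 1608, 1260]) cube([816, 268, 210]);
translate([0, 1876, 1470]) cube([816, 268, 210]);


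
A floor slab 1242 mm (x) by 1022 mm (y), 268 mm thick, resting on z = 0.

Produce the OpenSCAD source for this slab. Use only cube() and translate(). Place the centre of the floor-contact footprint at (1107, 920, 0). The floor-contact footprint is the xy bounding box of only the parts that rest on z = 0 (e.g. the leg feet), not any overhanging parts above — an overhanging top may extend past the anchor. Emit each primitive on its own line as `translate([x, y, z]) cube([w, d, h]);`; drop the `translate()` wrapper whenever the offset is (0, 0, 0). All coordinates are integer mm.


translate([486, 409, 0]) cube([1242, 1022, 268]);


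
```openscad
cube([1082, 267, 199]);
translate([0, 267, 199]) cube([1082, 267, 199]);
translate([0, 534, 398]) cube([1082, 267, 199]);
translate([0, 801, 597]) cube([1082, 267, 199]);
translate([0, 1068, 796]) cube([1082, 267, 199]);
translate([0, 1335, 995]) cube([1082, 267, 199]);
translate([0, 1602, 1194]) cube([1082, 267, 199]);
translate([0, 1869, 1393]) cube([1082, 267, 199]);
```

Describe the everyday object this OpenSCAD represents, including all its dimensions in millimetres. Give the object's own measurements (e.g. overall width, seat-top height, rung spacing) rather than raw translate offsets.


A straight staircase of 8 solid steps. Each step is 1082 mm wide (x), 267 mm deep (y, the going) and 199 mm tall (the rise). The first step rests on the floor; each subsequent step sits one going further in +y and one rise higher in +z, directly behind and above the previous step with no overlap.


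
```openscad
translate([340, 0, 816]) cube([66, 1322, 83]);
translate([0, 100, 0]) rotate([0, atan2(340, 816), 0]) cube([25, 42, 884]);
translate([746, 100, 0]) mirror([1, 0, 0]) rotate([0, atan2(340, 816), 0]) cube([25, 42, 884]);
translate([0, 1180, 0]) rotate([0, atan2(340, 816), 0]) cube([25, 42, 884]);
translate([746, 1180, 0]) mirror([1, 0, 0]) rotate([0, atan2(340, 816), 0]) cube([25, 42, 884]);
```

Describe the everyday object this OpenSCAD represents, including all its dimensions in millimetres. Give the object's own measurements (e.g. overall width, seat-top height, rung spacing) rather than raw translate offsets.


A sawhorse. A 66×1322×83 mm beam (x, y, z) sits on two A-frame leg pairs. Each pair is two raked legs of 25×42 mm section (42 mm along y) splaying symmetrically in x. Each leg rises 816 mm vertically over 340 mm of horizontal reach and is 884 mm long along its own axis. Every leg's outer bottom edge rests on the floor and its outer top edge meets a bottom edge of the beam — the left legs (tilting toward +x) meet the beam's −x bottom edge, the right legs (their mirror images, tilting toward −x) meet its +x bottom edge — so the leg tops tuck under the beam, the beam's underside is 816 mm above the floor, and the feet are 746 mm apart outside-to-outside with the beam centred between them. The two leg pairs are set in 100 mm from either end of the beam.


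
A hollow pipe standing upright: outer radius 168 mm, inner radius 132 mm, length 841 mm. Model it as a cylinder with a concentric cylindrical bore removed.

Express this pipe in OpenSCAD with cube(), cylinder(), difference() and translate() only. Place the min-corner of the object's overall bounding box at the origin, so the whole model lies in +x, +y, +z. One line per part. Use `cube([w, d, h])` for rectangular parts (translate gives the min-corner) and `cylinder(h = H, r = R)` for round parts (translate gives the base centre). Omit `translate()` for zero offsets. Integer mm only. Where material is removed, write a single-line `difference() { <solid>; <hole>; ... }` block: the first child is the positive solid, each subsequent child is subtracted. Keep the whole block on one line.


difference() { translate([168, 168, 0]) cylinder(h = 841, r = 168); translate([168, 168, 0]) cylinder(h = 841, r = 132); }


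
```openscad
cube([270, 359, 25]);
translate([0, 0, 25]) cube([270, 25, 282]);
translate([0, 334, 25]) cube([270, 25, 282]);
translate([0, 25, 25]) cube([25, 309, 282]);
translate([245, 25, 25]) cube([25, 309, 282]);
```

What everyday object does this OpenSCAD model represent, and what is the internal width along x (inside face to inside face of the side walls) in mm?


An open box. The internal width is 220 mm.

A 270×359 base slab with four walls standing on it — an open box. The base is 270 mm wide and the walls are 25 mm thick, so the internal width is 270 − 2 × 25 = 220 mm.


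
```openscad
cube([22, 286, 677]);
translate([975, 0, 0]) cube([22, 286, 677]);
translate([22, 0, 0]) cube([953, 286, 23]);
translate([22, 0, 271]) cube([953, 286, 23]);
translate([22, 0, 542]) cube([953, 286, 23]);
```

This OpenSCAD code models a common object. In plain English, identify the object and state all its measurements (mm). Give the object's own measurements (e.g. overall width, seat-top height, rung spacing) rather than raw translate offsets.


An open bookshelf. Two side panels, each 22 mm thick, 286 mm deep and 677 mm tall, stand 997 mm apart (outside-to-outside). Between them sit 3 shelves, each 23 mm thick and 286 mm deep, spanning the full gap between the sides. The bottom shelf rests on the floor (its underside at z = 0) and the clear gap between one shelf's top and the next shelf's underside is 248 mm.


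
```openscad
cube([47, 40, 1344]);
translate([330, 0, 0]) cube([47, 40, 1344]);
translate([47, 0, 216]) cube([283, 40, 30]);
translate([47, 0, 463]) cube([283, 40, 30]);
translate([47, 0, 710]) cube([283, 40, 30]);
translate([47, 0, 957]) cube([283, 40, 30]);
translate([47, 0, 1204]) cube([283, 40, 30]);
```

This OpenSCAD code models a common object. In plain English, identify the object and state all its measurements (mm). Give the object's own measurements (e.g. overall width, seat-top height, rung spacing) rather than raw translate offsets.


A straight ladder. Two 47×40 mm vertical rails, 1344 mm tall, stand 377 mm apart (outside-to-outside) with their front faces coplanar on the −y side. 5 rungs, each 40 mm deep and 30 mm tall, span between the inner faces of the rails, front faces flush with the rails. The lowest rung's underside is at z = 216 mm and rungs are spaced 247 mm apart (underside to underside).


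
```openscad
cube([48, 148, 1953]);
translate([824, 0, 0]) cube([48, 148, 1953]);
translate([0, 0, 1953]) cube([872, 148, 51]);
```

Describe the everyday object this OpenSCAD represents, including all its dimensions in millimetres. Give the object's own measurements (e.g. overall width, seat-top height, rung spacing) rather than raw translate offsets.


A door frame. The clear opening is 776 mm wide and 1953 mm high. Two 48 mm wide jambs, 148 mm deep, stand either side of the opening from the floor to the top of the opening. A 51 mm thick head sits across the top of both jambs, spanning the full outside width of the frame.


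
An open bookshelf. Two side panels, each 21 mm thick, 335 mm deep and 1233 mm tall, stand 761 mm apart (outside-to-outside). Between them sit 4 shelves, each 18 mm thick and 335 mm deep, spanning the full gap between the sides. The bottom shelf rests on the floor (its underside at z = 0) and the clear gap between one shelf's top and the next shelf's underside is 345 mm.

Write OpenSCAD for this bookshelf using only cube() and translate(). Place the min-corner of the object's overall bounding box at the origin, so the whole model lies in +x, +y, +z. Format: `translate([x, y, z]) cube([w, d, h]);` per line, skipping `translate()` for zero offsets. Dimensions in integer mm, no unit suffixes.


cube([21, 335, 1233]);
translate([740, 0, 0]) cube([21, 335, 1233]);
translate([21, 0, 0]) cube([719, 335, 18]);
translate([21, 0, 363]) cube([719, 335, 18]);
translate([21, 0, 726]) cube([719, 335, 18]);
translate([21, 0, 1089]) cube([719, 335, 18]);


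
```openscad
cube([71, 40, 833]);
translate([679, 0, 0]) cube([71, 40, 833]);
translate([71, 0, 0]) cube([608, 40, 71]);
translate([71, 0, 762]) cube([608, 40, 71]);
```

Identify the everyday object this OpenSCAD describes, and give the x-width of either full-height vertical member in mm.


A picture frame. The border width is 71 mm.

Four thin pieces enclosing a rectangular opening — a picture frame. The two full-height stiles are 833 mm tall; the top rail sits at z = 762 and is 71 mm tall, so the border above the opening is 833 − 762 = 71 mm, matching the stile x-width.


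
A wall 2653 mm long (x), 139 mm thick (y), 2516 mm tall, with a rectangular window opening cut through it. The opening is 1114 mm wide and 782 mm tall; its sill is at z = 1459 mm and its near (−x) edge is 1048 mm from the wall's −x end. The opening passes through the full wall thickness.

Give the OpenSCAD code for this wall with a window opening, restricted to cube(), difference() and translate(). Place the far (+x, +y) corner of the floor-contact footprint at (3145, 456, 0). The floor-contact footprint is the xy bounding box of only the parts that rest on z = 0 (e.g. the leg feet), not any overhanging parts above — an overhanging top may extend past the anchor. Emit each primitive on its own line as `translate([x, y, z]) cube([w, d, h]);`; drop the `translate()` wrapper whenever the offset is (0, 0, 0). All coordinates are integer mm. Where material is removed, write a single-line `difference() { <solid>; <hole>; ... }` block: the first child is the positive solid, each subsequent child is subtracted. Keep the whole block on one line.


difference() { translate([492, 317, 0]) cube([2653, 139, 2516]); translate([1540, 317, 1459]) cube([1114, 139, 782]); }


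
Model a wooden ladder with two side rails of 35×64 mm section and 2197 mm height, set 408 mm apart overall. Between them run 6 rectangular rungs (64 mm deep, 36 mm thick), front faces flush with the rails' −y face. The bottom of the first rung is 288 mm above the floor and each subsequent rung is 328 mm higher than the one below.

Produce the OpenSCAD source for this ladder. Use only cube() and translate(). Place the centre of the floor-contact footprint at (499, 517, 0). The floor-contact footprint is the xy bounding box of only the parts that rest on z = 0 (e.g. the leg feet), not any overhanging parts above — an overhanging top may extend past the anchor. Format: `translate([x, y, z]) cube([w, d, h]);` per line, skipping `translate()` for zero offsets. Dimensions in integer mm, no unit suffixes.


translate([295, 485, 0]) cube([35, 64, 2197]);
translate([668, 485, 0]) cube([35, 64, 2197]);
translate([330, 485, 288]) cube([338, 64, 36]);
translate([330, 485, 616]) cube([338, 64, 36]);
translate([330, 485, 944]) cube([338, 64, 36]);
translate([330, 485, 1272]) cube([338, 64, 36]);
translate([330, 485, 1600]) cube([338, 64, 36]);
translate([330, 485, 1928]) cube([338, 64, 36]);


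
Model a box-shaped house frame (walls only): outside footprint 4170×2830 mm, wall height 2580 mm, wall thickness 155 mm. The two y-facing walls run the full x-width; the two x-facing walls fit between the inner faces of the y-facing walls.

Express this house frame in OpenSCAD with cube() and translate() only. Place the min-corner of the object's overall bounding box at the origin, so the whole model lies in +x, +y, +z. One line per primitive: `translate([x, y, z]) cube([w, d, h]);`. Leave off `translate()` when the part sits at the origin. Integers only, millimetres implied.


cube([4170, 155, 2580]);
translate([0, 2675, 0]) cube([4170, 155, 2580]);
translate([0, 155, 0]) cube([155, 2520, 2580]);
translate([4015, 155, 0]) cube([155, 2520, 2580]);


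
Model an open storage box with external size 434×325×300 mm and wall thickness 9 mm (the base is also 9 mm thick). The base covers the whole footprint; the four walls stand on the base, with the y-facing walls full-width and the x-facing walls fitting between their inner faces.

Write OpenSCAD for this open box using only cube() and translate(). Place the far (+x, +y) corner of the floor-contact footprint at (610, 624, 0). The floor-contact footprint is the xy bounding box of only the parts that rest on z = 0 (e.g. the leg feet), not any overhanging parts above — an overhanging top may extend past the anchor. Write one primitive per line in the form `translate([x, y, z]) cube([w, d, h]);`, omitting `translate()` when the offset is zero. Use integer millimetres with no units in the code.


translate([176, 299, 0]) cube([434, 325, 9]);
translate([176, 299, 9]) cube([434, 9, 291]);
translate([176, 615, 9]) cube([434, 9, 291]);
translate([176, 308, 9]) cube([9, 307, 291]);
translate([601, 308, 9]) cube([9, 307, 291]);


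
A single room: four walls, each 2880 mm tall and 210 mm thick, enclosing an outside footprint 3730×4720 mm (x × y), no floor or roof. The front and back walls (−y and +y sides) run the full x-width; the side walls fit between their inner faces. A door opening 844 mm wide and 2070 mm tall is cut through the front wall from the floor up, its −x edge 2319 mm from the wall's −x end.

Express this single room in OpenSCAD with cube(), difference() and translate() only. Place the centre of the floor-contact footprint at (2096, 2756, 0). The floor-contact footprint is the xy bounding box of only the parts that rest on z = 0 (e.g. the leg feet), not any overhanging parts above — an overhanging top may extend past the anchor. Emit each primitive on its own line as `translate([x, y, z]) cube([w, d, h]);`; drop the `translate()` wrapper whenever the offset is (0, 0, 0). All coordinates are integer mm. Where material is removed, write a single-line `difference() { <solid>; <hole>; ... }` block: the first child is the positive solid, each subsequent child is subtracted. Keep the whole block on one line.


difference() { translate([231, 396, 0]) cube([3730, 210, 2880]); translate([2550, 396, 0]) cube([844, 210, 2070]); }
translate([231, 4906, 0]) cube([3730, 210, 2880]);
translate([231, 606, 0]) cube([210, 4300, 2880]);
translate([3751, 606, 0]) cube([210, 4300, 2880]);
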